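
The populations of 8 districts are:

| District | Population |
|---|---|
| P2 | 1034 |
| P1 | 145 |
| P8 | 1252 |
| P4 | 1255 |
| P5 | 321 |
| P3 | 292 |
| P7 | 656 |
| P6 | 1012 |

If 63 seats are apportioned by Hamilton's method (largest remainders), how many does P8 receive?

13

Standard divisor: 5967 ÷ 63 ≈ 94.714.
Standard quotas: P2 10.917, P1 1.531, P8 13.219, P4 13.250, P5 3.389, P3 3.083, P7 6.926, P6 10.685.
Lower quotas: P2 10, P1 1, P8 13, P4 13, P5 3, P3 3, P7 6, P6 10 (sum 59, leaving 4 seats).
Remainders in descending order: P7 0.926, P2 0.917, P6 0.685, P1 0.531, P5 0.389, P4 0.250, P8 0.219, P3 0.083.
Largest remainders: P7, P2, P6, P1 receive the extra seats.
P8 receives 13.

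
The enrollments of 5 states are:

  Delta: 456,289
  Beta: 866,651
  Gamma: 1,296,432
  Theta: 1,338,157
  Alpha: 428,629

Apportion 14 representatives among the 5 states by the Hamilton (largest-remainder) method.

The standard divisor is 4386158/14 = 313297.
Standard quotas: Delta 1.4564, Beta 2.7662, Gamma 4.1380, Theta 4.2712, Alpha 1.3681.
Lower quotas: Delta 1, Beta 2, Gamma 4, Theta 4, Alpha 1 (sum 12, leaving 2 seats).
Remainders in descending order: Beta 0.7662, Delta 0.4564, Alpha 0.3681, Theta 0.2712, Gamma 0.1380.
Largest remainders: Beta, Delta receive the extra seats.

Delta: 2, Beta: 3, Gamma: 4, Theta: 4, Alpha: 1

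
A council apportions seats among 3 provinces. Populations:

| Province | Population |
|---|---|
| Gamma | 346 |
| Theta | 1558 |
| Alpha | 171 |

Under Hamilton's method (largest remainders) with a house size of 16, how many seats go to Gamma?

3

Total 2075; standard divisor 2075/16 ≈ 129.688.
Standard quotas: Gamma 2.668, Theta 12.013, Alpha 1.319.
Lower quotas: Gamma 2, Theta 12, Alpha 1 (sum 15, leaving 1 seat).
Remainders in descending order: Gamma 0.668, Alpha 0.319, Theta 0.013.
The surplus seat goes to Gamma.
Gamma receives 3.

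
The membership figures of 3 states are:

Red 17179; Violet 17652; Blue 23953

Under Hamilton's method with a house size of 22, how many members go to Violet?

Total 58784; standard divisor 58784/22 = 2672.
Standard quotas: Red 6.4293, Violet 6.6063, Blue 8.9644.
Lower quotas: Red 6, Violet 6, Blue 8 (sum 20, leaving 2 seats).
Remainders in descending order: Blue 0.9644, Violet 0.6063, Red 0.4293.
The surplus seats go to Blue, Violet.
Violet receives 7.

7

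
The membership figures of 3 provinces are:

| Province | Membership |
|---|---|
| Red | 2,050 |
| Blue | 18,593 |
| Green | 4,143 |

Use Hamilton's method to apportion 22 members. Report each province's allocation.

Red: 2; Blue: 16; Green: 4

The standard divisor is 24786/22 ≈ 1126.636.
Standard quotas: Red 1.8196, Blue 16.5031, Green 3.6773.
Lower quotas: Red 1, Blue 16, Green 3 (sum 20, leaving 2 seats).
Remainders in descending order: Red 0.8196, Green 0.6773, Blue 0.5031.
The surplus seats go to Red, Green.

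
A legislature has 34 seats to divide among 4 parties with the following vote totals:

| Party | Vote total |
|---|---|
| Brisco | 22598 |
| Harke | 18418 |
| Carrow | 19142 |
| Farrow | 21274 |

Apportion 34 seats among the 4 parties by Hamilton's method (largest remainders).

Brisco: 9, Harke: 8, Carrow: 8, Farrow: 9

The standard divisor is 81432/34 ≈ 2395.059.
Standard quotas: Brisco 9.4353, Harke 7.6900, Carrow 7.9923, Farrow 8.8825.
Lower quotas: Brisco 9, Harke 7, Carrow 7, Farrow 8 (sum 31, leaving 3 seats).
Remainders in descending order: Carrow 0.9923, Farrow 0.8825, Harke 0.6900, Brisco 0.4353.
Largest remainders: Carrow, Farrow, Harke receive the extra seats.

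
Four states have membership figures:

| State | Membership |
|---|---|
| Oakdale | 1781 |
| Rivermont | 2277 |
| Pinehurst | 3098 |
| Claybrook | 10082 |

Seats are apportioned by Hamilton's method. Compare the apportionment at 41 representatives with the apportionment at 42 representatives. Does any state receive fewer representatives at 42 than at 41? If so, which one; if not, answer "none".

At 41 seats: Oakdale 4, Rivermont 6, Pinehurst 7, Claybrook 24.
At 42 seats: Oakdale 4, Rivermont 5, Pinehurst 8, Claybrook 25.
Rivermont drops from 6 to 5.

Rivermont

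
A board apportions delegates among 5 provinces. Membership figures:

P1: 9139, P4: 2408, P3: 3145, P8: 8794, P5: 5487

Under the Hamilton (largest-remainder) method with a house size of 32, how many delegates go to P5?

The standard divisor is 28973/32 ≈ 905.406.
Standard quotas: P1 10.0938, P4 2.6596, P3 3.4736, P8 9.7128, P5 6.0603.
Lower quotas: P1 10, P4 2, P3 3, P8 9, P5 6 (sum 30, leaving 2 seats).
Remainders in descending order: P8 0.7128, P4 0.6596, P3 0.4736, P1 0.0938, P5 0.0603.
The surplus seats go to P8, P4.
P5 receives 6.

6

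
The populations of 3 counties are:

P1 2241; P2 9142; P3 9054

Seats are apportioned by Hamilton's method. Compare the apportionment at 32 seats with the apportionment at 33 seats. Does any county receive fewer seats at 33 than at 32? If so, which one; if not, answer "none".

At 32 seats: P1 4, P2 14, P3 14.
At 33 seats: P1 3, P2 15, P3 15.
P1 drops from 4 to 3.

P1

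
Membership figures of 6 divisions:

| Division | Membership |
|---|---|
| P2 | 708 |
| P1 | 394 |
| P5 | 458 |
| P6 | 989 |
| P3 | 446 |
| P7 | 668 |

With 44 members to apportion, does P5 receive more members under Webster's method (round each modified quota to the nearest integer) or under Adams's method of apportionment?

Webster: P2 9, P1 5, P5 5, P6 12, P3 5, P7 8.
Adams: P2 8, P1 5, P5 6, P6 12, P3 5, P7 8.
P5 gets 5 under Webster and 6 under Adams.

Adams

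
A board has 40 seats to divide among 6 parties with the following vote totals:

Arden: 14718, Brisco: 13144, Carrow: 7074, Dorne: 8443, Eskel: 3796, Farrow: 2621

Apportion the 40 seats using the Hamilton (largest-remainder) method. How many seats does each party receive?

Total 49796; standard divisor 49796/40 ≈ 1244.9.
Standard quotas: Arden 11.8226, Brisco 10.5583, Carrow 5.6824, Dorne 6.7821, Eskel 3.0492, Farrow 2.1054.
Lower quotas: Arden 11, Brisco 10, Carrow 5, Dorne 6, Eskel 3, Farrow 2 (sum 37, leaving 3 seats).
Remainders in descending order: Arden 0.8226, Dorne 0.7821, Carrow 0.6824, Brisco 0.5583, Farrow 0.1054, Eskel 0.0492.
The surplus seats go to Arden, Dorne, Carrow.

Arden 12, Brisco 10, Carrow 6, Dorne 7, Eskel 3, Farrow 2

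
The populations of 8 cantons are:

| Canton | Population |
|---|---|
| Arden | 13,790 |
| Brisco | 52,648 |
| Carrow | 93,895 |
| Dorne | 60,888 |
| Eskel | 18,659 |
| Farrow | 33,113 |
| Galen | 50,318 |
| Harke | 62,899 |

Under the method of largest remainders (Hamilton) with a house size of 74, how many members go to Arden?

Standard divisor: 386210 ÷ 74 ≈ 5219.054.
Standard quotas: Arden 2.6422, Brisco 10.0877, Carrow 17.9908, Dorne 11.6665, Eskel 3.5752, Farrow 6.3446, Galen 9.6412, Harke 12.0518.
Lower quotas: Arden 2, Brisco 10, Carrow 17, Dorne 11, Eskel 3, Farrow 6, Galen 9, Harke 12 (sum 70, leaving 4 seats).
Remainders in descending order: Carrow 0.9908, Dorne 0.6665, Arden 0.6422, Galen 0.6412, Eskel 0.5752, Farrow 0.3446, Brisco 0.0877, Harke 0.0518.
The surplus seats go to Carrow, Dorne, Arden, Galen.
Arden receives 3.

3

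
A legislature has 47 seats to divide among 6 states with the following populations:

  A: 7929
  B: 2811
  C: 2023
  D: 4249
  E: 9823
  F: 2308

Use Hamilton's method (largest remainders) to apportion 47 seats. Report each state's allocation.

The standard divisor is 29143/47 ≈ 620.064.
Standard quotas: A 12.7874, B 4.5334, C 3.2626, D 6.8525, E 15.8419, F 3.7222.
Lower quotas: A 12, B 4, C 3, D 6, E 15, F 3 (sum 43, leaving 4 seats).
Remainders in descending order: D 0.8525, E 0.8419, A 0.7874, F 0.7222, B 0.5334, C 0.2626.
Largest remainders: D, E, A, F receive the extra seats.

A: 13, B: 4, C: 3, D: 7, E: 16, F: 4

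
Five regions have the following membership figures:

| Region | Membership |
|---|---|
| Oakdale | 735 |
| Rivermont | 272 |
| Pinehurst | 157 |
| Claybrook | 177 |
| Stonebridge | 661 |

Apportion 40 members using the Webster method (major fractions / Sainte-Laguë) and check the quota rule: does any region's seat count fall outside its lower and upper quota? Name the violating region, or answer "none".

Standard quotas: Oakdale 14.685, Rivermont 5.435, Pinehurst 3.137, Claybrook 3.536, Stonebridge 13.207.
Webster allocation: Oakdale 15, Rivermont 5, Pinehurst 3, Claybrook 4, Stonebridge 13.
Every allocation lies between the lower and upper quota.

none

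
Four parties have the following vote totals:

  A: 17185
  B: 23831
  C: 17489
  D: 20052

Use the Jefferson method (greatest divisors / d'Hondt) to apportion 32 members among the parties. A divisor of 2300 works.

A 7; B 10; C 7; D 8

With modified divisor 2300: modified quotas A 7.472, B 10.361, C 7.604, D 8.718.
Rounding down: A 7, B 10, C 7, D 8 (total 32).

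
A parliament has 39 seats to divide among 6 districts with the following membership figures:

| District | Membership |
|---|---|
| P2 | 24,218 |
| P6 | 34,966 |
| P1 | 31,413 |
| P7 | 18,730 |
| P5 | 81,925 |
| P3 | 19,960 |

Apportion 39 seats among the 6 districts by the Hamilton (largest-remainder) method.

Total 211212; standard divisor 211212/39 ≈ 5415.692.
Standard quotas: P2 4.4718, P6 6.4564, P1 5.8004, P7 3.4585, P5 15.1273, P3 3.6856.
Lower quotas: P2 4, P6 6, P1 5, P7 3, P5 15, P3 3 (sum 36, leaving 3 seats).
Remainders in descending order: P1 0.8004, P3 0.6856, P2 0.4718, P7 0.4585, P6 0.4564, P5 0.1273.
Largest remainders: P1, P3, P2 receive the extra seats.

P2: 5, P6: 6, P1: 6, P7: 3, P5: 15, P3: 4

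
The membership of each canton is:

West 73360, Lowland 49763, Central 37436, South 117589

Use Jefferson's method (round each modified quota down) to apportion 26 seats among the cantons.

Standard divisor 278148/26 ≈ 10698; standard quotas: West 6.857, Lowland 4.652, Central 3.499, South 10.992.
Rounding down gives 6, 4, 3, 10 = 23 seats, so the divisor must be adjusted.
With modified divisor 9900: modified quotas West 7.410, Lowland 5.027, Central 3.781, South 11.878.
Rounding down: West 7, Lowland 5, Central 3, South 11 (total 26).

West=7, Lowland=5, Central=3, South=11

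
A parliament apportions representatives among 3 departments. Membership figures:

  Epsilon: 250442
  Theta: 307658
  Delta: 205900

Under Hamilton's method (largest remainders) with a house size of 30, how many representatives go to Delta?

8

The standard divisor is 764000/30 ≈ 25466.667.
Standard quotas: Epsilon 9.8341, Theta 12.0808, Delta 8.0851.
Lower quotas: Epsilon 9, Theta 12, Delta 8 (sum 29, leaving 1 seat).
Remainders in descending order: Epsilon 0.8341, Delta 0.0851, Theta 0.0808.
Largest remainder: Epsilon receives the extra seat.
Delta receives 8.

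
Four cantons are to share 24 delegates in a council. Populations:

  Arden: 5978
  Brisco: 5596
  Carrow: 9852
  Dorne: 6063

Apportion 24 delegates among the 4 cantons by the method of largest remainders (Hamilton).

The standard divisor is 27489/24 ≈ 1145.375.
Standard quotas: Arden 5.2193, Brisco 4.8857, Carrow 8.6015, Dorne 5.2935.
Lower quotas: Arden 5, Brisco 4, Carrow 8, Dorne 5 (sum 22, leaving 2 seats).
Remainders in descending order: Brisco 0.8857, Carrow 0.6015, Dorne 0.2935, Arden 0.2193.
The surplus seats go to Brisco, Carrow.

Arden 5, Brisco 5, Carrow 9, Dorne 5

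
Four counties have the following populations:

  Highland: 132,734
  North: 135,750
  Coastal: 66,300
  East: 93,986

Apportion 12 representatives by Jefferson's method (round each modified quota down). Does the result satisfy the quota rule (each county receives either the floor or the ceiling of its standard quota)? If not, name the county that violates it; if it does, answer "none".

Standard quotas: Highland 3.715, North 3.799, Coastal 1.856, East 2.630.
Jefferson allocation: Highland 4, North 4, Coastal 2, East 2.
Every allocation lies between the lower and upper quota.

none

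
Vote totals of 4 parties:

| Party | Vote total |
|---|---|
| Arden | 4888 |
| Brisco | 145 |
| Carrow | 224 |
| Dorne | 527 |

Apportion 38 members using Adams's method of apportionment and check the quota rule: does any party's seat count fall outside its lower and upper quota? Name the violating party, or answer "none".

Arden

Standard quotas: Arden 32.113, Brisco 0.953, Carrow 1.472, Dorne 3.462.
Adams allocation: Arden 31, Brisco 1, Carrow 2, Dorne 4.
Arden has quota 32.113 (lower 32, upper 33) but receives 31 — outside the quota interval.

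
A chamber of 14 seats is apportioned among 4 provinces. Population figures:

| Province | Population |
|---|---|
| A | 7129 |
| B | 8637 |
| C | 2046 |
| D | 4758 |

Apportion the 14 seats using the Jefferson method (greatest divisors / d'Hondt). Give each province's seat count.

Standard divisor 22570/14 ≈ 1612.143; standard quotas: A 4.422, B 5.357, C 1.269, D 2.951.
Rounding down gives 4, 5, 1, 2 = 12 seats, so the divisor must be adjusted.
With modified divisor 1433: modified quotas A 4.975, B 6.027, C 1.428, D 3.320.
Rounding down: A 4, B 6, C 1, D 3 (total 14).

A 4; B 6; C 1; D 3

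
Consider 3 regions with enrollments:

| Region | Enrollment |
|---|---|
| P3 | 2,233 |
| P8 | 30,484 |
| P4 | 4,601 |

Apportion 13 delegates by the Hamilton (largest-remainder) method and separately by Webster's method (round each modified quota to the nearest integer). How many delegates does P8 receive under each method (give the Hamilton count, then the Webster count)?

11 and 10

Hamilton: P3 1, P8 11, P4 1.
Webster: P3 1, P8 10, P4 2.
P8 gets 11 under Hamilton and 10 under Webster.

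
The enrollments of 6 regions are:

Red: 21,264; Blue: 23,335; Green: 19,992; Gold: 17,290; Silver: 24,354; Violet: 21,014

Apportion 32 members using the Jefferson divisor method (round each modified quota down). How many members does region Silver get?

Standard divisor 127249/32 ≈ 3976.531; standard quotas: Red 5.347, Blue 5.868, Green 5.027, Gold 4.348, Silver 6.124, Violet 5.285.
Rounding down gives 5, 5, 5, 4, 6, 5 = 30 seats, so the divisor must be adjusted.
With modified divisor 3520: modified quotas Red 6.041, Blue 6.629, Green 5.680, Gold 4.912, Silver 6.919, Violet 5.970.
Rounding down: Red 6, Blue 6, Green 5, Gold 4, Silver 6, Violet 5 (total 32).
Silver receives 6.

6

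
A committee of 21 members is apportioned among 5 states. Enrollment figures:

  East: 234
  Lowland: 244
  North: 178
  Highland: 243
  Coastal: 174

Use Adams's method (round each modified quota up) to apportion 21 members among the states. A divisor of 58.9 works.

East 4; Lowland 5; North 4; Highland 5; Coastal 3

With modified divisor 58.9: modified quotas East 3.973, Lowland 4.143, North 3.022, Highland 4.126, Coastal 2.954.
Rounding up: East 4, Lowland 5, North 4, Highland 5, Coastal 3 (total 21).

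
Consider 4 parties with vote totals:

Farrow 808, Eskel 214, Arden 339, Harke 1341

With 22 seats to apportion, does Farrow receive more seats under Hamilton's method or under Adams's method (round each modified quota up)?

Hamilton: Farrow 6, Eskel 2, Arden 3, Harke 11.
Adams: Farrow 7, Eskel 2, Arden 3, Harke 10.
Farrow gets 6 under Hamilton and 7 under Adams.

Adams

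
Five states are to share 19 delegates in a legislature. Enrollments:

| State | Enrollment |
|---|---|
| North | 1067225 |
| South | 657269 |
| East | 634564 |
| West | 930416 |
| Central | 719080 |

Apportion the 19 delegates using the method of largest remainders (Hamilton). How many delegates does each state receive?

North: 5; South: 3; East: 3; West: 5; Central: 3

Total 4008554; standard divisor 4008554/19 ≈ 210976.526.
Standard quotas: North 5.0585, South 3.1154, East 3.0077, West 4.4100, Central 3.4083.
Lower quotas: North 5, South 3, East 3, West 4, Central 3 (sum 18, leaving 1 seat).
Remainders in descending order: West 0.4100, Central 0.4083, South 0.1154, North 0.0585, East 0.0077.
The surplus seat goes to West.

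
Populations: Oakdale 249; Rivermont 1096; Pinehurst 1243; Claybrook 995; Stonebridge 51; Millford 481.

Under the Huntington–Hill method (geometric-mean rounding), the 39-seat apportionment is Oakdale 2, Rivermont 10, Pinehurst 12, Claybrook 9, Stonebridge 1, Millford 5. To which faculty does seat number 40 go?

Priority for the next seat is population ÷ (√(s·(s+1))).
Priorities: Oakdale 101.654, Rivermont 104.499, Pinehurst 99.520, Claybrook 104.882, Stonebridge 36.062, Millford 87.818.
Highest priority: Claybrook.

Claybrook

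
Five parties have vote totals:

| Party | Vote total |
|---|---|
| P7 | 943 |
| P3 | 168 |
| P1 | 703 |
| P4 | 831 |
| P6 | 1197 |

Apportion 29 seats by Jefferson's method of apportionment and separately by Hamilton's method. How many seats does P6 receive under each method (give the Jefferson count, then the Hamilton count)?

Jefferson: P7 7, P3 1, P1 5, P4 6, P6 10.
Hamilton: P7 7, P3 1, P1 6, P4 6, P6 9.
P6 gets 10 under Jefferson and 9 under Hamilton.

10 and 9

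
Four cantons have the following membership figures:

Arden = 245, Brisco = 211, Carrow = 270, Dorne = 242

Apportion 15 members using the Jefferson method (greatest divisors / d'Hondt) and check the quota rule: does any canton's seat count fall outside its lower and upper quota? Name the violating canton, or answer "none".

Standard quotas: Arden 3.796, Brisco 3.270, Carrow 4.184, Dorne 3.750.
Jefferson allocation: Arden 4, Brisco 3, Carrow 4, Dorne 4.
Every allocation lies between the lower and upper quota.

none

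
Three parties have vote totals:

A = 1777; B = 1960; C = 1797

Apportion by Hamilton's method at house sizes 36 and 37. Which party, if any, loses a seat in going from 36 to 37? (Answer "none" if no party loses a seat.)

At 36 seats: A 11, B 13, C 12.
At 37 seats: A 12, B 13, C 12.
No party's allocation decreased.

none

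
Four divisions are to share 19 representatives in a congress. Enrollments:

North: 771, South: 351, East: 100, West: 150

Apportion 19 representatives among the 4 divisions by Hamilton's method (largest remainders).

Standard divisor: 1372 ÷ 19 ≈ 72.211.
Standard quotas: North 10.677, South 4.861, East 1.385, West 2.077.
Lower quotas: North 10, South 4, East 1, West 2 (sum 17, leaving 2 seats).
Remainders in descending order: South 0.861, North 0.677, East 0.385, West 0.077.
Largest remainders: South, North receive the extra seats.

North 11, South 5, East 1, West 2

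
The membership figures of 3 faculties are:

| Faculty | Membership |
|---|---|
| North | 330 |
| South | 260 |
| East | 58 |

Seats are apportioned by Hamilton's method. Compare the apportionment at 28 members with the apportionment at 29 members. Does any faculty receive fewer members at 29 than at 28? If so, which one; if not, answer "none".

At 28 seats: North 14, South 11, East 3.
At 29 seats: North 15, South 12, East 2.
East drops from 3 to 2.

East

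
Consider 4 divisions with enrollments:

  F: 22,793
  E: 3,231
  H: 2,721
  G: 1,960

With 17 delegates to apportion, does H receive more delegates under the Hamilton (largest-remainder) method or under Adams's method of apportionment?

Adams

Hamilton: F 13, E 2, H 1, G 1.
Adams: F 12, E 2, H 2, G 1.
H gets 1 under Hamilton and 2 under Adams.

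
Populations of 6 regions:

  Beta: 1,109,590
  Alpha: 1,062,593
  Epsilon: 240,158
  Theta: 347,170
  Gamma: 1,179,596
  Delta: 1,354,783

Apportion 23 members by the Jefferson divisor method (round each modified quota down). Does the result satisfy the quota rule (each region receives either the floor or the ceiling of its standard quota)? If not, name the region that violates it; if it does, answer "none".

Standard quotas: Beta 4.821, Alpha 4.617, Epsilon 1.043, Theta 1.508, Gamma 5.125, Delta 5.886.
Jefferson allocation: Beta 5, Alpha 5, Epsilon 1, Theta 1, Gamma 5, Delta 6.
Every allocation lies between the lower and upper quota.

none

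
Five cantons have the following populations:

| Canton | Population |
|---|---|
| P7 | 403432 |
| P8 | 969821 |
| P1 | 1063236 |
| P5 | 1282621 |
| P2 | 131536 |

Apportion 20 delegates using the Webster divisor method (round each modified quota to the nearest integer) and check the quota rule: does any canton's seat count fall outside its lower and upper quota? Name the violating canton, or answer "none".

none

Standard quotas: P7 2.095, P8 5.037, P1 5.522, P5 6.662, P2 0.683.
Webster allocation: P7 2, P8 5, P1 5, P5 7, P2 1.
Every allocation lies between the lower and upper quota.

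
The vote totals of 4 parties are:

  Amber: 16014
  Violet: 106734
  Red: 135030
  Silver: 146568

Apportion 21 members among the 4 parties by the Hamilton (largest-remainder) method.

Amber 1, Violet 5, Red 7, Silver 8

Total 404346; standard divisor 404346/21 ≈ 19254.571.
Standard quotas: Amber 0.8317, Violet 5.5433, Red 7.0129, Silver 7.6121.
Lower quotas: Amber 0, Violet 5, Red 7, Silver 7 (sum 19, leaving 2 seats).
Remainders in descending order: Amber 0.8317, Silver 0.6121, Violet 0.5433, Red 0.0129.
Largest remainders: Amber, Silver receive the extra seats.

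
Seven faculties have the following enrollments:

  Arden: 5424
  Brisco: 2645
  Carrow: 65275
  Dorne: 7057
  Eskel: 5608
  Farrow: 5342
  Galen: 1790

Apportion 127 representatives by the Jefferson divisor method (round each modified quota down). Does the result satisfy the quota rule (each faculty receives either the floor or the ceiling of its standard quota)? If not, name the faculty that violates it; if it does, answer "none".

Carrow

Standard quotas: Arden 7.396, Brisco 3.607, Carrow 89.004, Dorne 9.622, Eskel 7.647, Farrow 7.284, Galen 2.441.
Jefferson allocation: Arden 7, Brisco 3, Carrow 92, Dorne 9, Eskel 7, Farrow 7, Galen 2.
Carrow has quota 89.004 (lower 89, upper 90) but receives 92 — outside the quota interval.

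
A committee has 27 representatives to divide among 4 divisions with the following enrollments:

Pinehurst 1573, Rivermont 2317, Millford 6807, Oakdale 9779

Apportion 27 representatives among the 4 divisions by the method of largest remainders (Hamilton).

Pinehurst=2, Rivermont=3, Millford=9, Oakdale=13

Standard divisor: 20476 ÷ 27 ≈ 758.37.
Standard quotas: Pinehurst 2.0742, Rivermont 3.0552, Millford 8.9758, Oakdale 12.8948.
Lower quotas: Pinehurst 2, Rivermont 3, Millford 8, Oakdale 12 (sum 25, leaving 2 seats).
Remainders in descending order: Millford 0.9758, Oakdale 0.8948, Pinehurst 0.0742, Rivermont 0.0552.
The surplus seats go to Millford, Oakdale.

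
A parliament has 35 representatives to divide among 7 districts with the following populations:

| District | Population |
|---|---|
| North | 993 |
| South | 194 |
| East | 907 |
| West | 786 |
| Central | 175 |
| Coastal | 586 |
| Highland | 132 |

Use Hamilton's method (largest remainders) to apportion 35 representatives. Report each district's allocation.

North: 9; South: 2; East: 8; West: 7; Central: 2; Coastal: 6; Highland: 1

Total 3773; standard divisor 3773/35 ≈ 107.8.
Standard quotas: North 9.212, South 1.800, East 8.414, West 7.291, Central 1.623, Coastal 5.436, Highland 1.224.
Lower quotas: North 9, South 1, East 8, West 7, Central 1, Coastal 5, Highland 1 (sum 32, leaving 3 seats).
Remainders in descending order: South 0.800, Central 0.623, Coastal 0.436, East 0.414, West 0.291, Highland 0.224, North 0.212.
The surplus seats go to South, Central, Coastal.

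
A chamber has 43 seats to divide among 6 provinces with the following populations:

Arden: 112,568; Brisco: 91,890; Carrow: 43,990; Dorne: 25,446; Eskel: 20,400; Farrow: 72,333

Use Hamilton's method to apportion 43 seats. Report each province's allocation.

Total 366627; standard divisor 366627/43 ≈ 8526.209.
Standard quotas: Arden 13.2026, Brisco 10.7774, Carrow 5.1594, Dorne 2.9844, Eskel 2.3926, Farrow 8.4836.
Lower quotas: Arden 13, Brisco 10, Carrow 5, Dorne 2, Eskel 2, Farrow 8 (sum 40, leaving 3 seats).
Remainders in descending order: Dorne 0.9844, Brisco 0.7774, Farrow 0.4836, Eskel 0.3926, Arden 0.2026, Carrow 0.1594.
Largest remainders: Dorne, Brisco, Farrow receive the extra seats.

Arden 13, Brisco 11, Carrow 5, Dorne 3, Eskel 2, Farrow 9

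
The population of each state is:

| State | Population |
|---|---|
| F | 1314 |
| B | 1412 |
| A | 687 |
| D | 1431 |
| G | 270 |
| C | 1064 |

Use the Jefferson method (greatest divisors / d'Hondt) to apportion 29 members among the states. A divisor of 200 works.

F 6, B 7, A 3, D 7, G 1, C 5

With modified divisor 200: modified quotas F 6.570, B 7.060, A 3.435, D 7.155, G 1.350, C 5.320.
Rounding down: F 6, B 7, A 3, D 7, G 1, C 5 (total 29).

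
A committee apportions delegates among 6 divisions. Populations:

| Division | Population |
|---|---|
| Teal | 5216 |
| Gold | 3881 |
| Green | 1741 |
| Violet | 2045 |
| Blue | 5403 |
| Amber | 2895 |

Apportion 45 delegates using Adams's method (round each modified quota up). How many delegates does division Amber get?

6

Standard divisor 21181/45 ≈ 470.689; standard quotas: Teal 11.082, Gold 8.245, Green 3.699, Violet 4.345, Blue 11.479, Amber 6.151.
Rounding up gives 12, 9, 4, 5, 12, 7 = 49 seats, so the divisor must be adjusted.
With modified divisor 500: modified quotas Teal 10.432, Gold 7.762, Green 3.482, Violet 4.090, Blue 10.806, Amber 5.790.
Rounding up: Teal 11, Gold 8, Green 4, Violet 5, Blue 11, Amber 6 (total 45).
Amber receives 6.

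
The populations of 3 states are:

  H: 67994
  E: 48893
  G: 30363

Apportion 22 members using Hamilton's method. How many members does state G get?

5

Standard divisor: 147250 ÷ 22 ≈ 6693.182.
Standard quotas: H 10.1587, E 7.3049, G 4.5364.
Lower quotas: H 10, E 7, G 4 (sum 21, leaving 1 seat).
Remainders in descending order: G 0.5364, E 0.3049, H 0.1587.
Largest remainder: G receives the extra seat.
G receives 5.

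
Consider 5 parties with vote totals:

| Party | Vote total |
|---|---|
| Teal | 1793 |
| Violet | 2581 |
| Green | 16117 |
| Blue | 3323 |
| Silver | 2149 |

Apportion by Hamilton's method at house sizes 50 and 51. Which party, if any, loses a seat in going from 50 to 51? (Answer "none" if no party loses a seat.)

At 50 seats: Teal 4, Violet 5, Green 31, Blue 6, Silver 4.
At 51 seats: Teal 3, Violet 5, Green 32, Blue 7, Silver 4.
Teal drops from 4 to 3.

Teal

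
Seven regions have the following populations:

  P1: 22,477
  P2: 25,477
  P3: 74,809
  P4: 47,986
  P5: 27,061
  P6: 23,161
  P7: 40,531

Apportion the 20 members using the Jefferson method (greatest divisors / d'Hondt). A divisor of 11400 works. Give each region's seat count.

P1: 1, P2: 2, P3: 6, P4: 4, P5: 2, P6: 2, P7: 3

With modified divisor 11400: modified quotas P1 1.972, P2 2.235, P3 6.562, P4 4.209, P5 2.374, P6 2.032, P7 3.555.
Rounding down: P1 1, P2 2, P3 6, P4 4, P5 2, P6 2, P7 3 (total 20).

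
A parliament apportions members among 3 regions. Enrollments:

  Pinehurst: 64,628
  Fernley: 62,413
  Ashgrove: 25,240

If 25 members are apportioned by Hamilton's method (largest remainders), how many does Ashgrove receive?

4

The standard divisor is 152281/25 ≈ 6091.24.
Standard quotas: Pinehurst 10.6100, Fernley 10.2464, Ashgrove 4.1437.
Lower quotas: Pinehurst 10, Fernley 10, Ashgrove 4 (sum 24, leaving 1 seat).
Remainders in descending order: Pinehurst 0.6100, Fernley 0.2464, Ashgrove 0.1437.
The surplus seat goes to Pinehurst.
Ashgrove receives 4.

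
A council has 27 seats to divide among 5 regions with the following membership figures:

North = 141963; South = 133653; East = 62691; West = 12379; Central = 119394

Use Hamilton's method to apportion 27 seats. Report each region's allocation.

North 8, South 8, East 3, West 1, Central 7

The standard divisor is 470080/27 ≈ 17410.37.
Standard quotas: North 8.1539, South 7.6766, East 3.6008, West 0.7110, Central 6.8576.
Lower quotas: North 8, South 7, East 3, West 0, Central 6 (sum 24, leaving 3 seats).
Remainders in descending order: Central 0.8576, West 0.7110, South 0.6766, East 0.6008, North 0.1539.
Largest remainders: Central, West, South receive the extra seats.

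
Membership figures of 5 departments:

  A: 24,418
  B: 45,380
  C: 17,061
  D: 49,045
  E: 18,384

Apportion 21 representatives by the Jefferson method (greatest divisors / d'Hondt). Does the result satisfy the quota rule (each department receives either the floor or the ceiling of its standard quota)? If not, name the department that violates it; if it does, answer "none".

Standard quotas: A 3.324, B 6.177, C 2.322, D 6.675, E 2.502.
Jefferson allocation: A 3, B 7, C 2, D 7, E 2.
Every allocation lies between the lower and upper quota.

none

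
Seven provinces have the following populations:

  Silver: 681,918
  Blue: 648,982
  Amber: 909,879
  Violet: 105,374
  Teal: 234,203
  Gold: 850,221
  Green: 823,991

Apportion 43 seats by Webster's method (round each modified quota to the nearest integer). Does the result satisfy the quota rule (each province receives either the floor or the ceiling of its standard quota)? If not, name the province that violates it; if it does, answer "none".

Standard quotas: Silver 6.892, Blue 6.559, Amber 9.196, Violet 1.065, Teal 2.367, Gold 8.593, Green 8.328.
Webster allocation: Silver 7, Blue 7, Amber 9, Violet 1, Teal 2, Gold 9, Green 8.
Every allocation lies between the lower and upper quota.

none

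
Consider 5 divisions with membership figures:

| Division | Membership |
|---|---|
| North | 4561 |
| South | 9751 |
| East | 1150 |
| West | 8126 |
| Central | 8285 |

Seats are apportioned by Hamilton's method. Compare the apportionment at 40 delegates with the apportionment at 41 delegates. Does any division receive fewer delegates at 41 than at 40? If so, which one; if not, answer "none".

At 40 seats: North 6, South 12, East 2, West 10, Central 10.
At 41 seats: North 6, South 13, East 1, West 10, Central 11.
East drops from 2 to 1.

East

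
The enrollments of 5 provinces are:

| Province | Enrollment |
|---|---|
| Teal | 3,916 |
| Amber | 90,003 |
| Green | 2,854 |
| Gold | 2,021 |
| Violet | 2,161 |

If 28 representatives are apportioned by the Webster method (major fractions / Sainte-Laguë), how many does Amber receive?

Standard divisor 100955/28 ≈ 3605.536; standard quotas: Teal 1.086, Amber 24.962, Green 0.792, Gold 0.561, Violet 0.599.
Rounding to the nearest integer gives 1, 25, 1, 1, 1 = 29 seats, so the divisor must be adjusted.
With modified divisor 3800: modified quotas Teal 1.031, Amber 23.685, Green 0.751, Gold 0.532, Violet 0.569.
Rounding to the nearest integer: Teal 1, Amber 24, Green 1, Gold 1, Violet 1 (total 28).
Amber receives 24.

24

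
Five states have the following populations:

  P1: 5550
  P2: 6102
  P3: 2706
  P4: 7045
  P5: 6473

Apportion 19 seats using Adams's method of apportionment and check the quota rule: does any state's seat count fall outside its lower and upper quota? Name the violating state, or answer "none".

none

Standard quotas: P1 3.783, P2 4.159, P3 1.844, P4 4.802, P5 4.412.
Adams allocation: P1 4, P2 4, P3 2, P4 5, P5 4.
Every allocation lies between the lower and upper quota.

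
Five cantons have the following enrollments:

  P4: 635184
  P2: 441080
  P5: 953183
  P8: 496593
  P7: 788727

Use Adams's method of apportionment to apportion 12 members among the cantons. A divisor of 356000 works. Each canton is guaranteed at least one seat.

With modified divisor 356000: modified quotas P4 1.784, P2 1.239, P5 2.677, P8 1.395, P7 2.216.
Rounding up: P4 2, P2 2, P5 3, P8 2, P7 3 (total 12).

P4: 2; P2: 2; P5: 3; P8: 2; P7: 3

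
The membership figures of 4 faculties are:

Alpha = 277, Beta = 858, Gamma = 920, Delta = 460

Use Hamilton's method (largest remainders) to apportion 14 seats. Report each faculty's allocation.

Alpha 1, Beta 5, Gamma 5, Delta 3

The standard divisor is 2515/14 ≈ 179.643.
Standard quotas: Alpha 1.542, Beta 4.776, Gamma 5.121, Delta 2.561.
Lower quotas: Alpha 1, Beta 4, Gamma 5, Delta 2 (sum 12, leaving 2 seats).
Remainders in descending order: Beta 0.776, Delta 0.561, Alpha 0.542, Gamma 0.121.
The surplus seats go to Beta, Delta.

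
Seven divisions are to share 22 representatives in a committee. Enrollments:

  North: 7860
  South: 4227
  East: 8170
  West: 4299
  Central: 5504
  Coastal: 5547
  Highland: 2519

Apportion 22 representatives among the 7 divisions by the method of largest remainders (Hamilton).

The standard divisor is 38126/22 = 1733.
Standard quotas: North 4.5355, South 2.4391, East 4.7144, West 2.4807, Central 3.1760, Coastal 3.2008, Highland 1.4535.
Lower quotas: North 4, South 2, East 4, West 2, Central 3, Coastal 3, Highland 1 (sum 19, leaving 3 seats).
Remainders in descending order: East 0.7144, North 0.5355, West 0.4807, Highland 0.4535, South 0.4391, Coastal 0.2008, Central 0.1760.
The surplus seats go to East, North, West.

North 5; South 2; East 5; West 3; Central 3; Coastal 3; Highland 1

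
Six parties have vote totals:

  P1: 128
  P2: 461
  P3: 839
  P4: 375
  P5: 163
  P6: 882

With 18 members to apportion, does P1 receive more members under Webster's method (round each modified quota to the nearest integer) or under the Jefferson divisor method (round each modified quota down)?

Webster

Webster: P1 1, P2 3, P3 5, P4 2, P5 1, P6 6.
Jefferson: P1 0, P2 3, P3 6, P4 2, P5 1, P6 6.
P1 gets 1 under Webster and 0 under Jefferson.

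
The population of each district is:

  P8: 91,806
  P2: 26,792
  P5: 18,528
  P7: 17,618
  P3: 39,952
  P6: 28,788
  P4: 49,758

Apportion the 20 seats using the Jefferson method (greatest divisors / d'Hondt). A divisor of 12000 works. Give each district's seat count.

With modified divisor 12000: modified quotas P8 7.651, P2 2.233, P5 1.544, P7 1.468, P3 3.329, P6 2.399, P4 4.146.
Rounding down: P8 7, P2 2, P5 1, P7 1, P3 3, P6 2, P4 4 (total 20).

P8 7; P2 2; P5 1; P7 1; P3 3; P6 2; P4 4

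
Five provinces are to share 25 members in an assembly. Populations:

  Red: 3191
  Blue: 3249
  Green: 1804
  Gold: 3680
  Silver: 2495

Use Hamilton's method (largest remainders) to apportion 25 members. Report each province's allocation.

Standard divisor: 14419 ÷ 25 ≈ 576.76.
Standard quotas: Red 5.533, Blue 5.633, Green 3.128, Gold 6.380, Silver 4.326.
Lower quotas: Red 5, Blue 5, Green 3, Gold 6, Silver 4 (sum 23, leaving 2 seats).
Remainders in descending order: Blue 0.633, Red 0.533, Gold 0.380, Silver 0.326, Green 0.128.
The surplus seats go to Blue, Red.

Red=6, Blue=6, Green=3, Gold=6, Silver=4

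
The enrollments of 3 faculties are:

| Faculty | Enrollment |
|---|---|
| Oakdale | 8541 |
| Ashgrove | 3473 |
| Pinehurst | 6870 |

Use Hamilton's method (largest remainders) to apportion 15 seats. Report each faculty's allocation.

Total 18884; standard divisor 18884/15 ≈ 1258.933.
Standard quotas: Oakdale 6.7843, Ashgrove 2.7587, Pinehurst 5.4570.
Lower quotas: Oakdale 6, Ashgrove 2, Pinehurst 5 (sum 13, leaving 2 seats).
Remainders in descending order: Oakdale 0.7843, Ashgrove 0.7587, Pinehurst 0.4570.
The surplus seats go to Oakdale, Ashgrove.

Oakdale: 7, Ashgrove: 3, Pinehurst: 5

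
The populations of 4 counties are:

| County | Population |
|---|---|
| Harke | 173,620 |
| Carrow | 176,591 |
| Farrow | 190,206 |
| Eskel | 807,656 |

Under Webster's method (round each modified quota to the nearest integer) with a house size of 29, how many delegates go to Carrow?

Standard divisor 1348073/29 ≈ 46485.276; standard quotas: Harke 3.735, Carrow 3.799, Farrow 4.092, Eskel 17.374.
Rounding to the nearest integer gives Harke 4, Carrow 4, Farrow 4, Eskel 17 — total 29, matching the house size, so no adjustment is needed.
Carrow receives 4.

4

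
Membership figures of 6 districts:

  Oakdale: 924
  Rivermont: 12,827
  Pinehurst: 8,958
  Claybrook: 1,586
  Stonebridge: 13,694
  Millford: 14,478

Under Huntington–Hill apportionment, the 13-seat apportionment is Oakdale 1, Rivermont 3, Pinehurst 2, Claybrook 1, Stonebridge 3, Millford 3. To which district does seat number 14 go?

Priority for the next seat is population ÷ (√(s·(s+1))).
Priorities: Oakdale 653.367, Rivermont 3702.836, Pinehurst 3657.088, Claybrook 1121.471, Stonebridge 3953.117, Millford 4179.439.
Highest priority: Millford.

Millford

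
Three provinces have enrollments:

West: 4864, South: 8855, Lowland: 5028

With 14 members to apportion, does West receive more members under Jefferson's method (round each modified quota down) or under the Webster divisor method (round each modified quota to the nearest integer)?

Jefferson: West 3, South 7, Lowland 4.
Webster: West 4, South 6, Lowland 4.
West gets 3 under Jefferson and 4 under Webster.

Webster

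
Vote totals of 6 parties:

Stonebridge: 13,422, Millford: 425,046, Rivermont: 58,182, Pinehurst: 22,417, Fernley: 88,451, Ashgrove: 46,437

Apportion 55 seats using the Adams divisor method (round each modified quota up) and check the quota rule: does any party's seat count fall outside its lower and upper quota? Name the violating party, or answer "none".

Millford

Standard quotas: Stonebridge 1.129, Millford 35.748, Rivermont 4.893, Pinehurst 1.885, Fernley 7.439, Ashgrove 3.906.
Adams allocation: Stonebridge 2, Millford 34, Rivermont 5, Pinehurst 2, Fernley 8, Ashgrove 4.
Millford has quota 35.748 (lower 35, upper 36) but receives 34 — outside the quota interval.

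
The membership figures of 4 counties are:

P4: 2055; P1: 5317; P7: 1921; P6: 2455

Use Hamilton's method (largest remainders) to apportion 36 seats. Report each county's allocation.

Standard divisor: 11748 ÷ 36 ≈ 326.333.
Standard quotas: P4 6.2972, P1 16.2932, P7 5.8866, P6 7.5230.
Lower quotas: P4 6, P1 16, P7 5, P6 7 (sum 34, leaving 2 seats).
Remainders in descending order: P7 0.8866, P6 0.5230, P4 0.2972, P1 0.2932.
The surplus seats go to P7, P6.

P4 6; P1 16; P7 6; P6 8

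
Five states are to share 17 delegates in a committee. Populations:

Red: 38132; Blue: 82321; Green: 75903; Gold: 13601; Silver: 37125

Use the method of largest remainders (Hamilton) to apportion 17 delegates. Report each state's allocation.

Total 247082; standard divisor 247082/17 ≈ 14534.235.
Standard quotas: Red 2.6236, Blue 5.6639, Green 5.2224, Gold 0.9358, Silver 2.5543.
Lower quotas: Red 2, Blue 5, Green 5, Gold 0, Silver 2 (sum 14, leaving 3 seats).
Remainders in descending order: Gold 0.9358, Blue 0.6639, Red 0.6236, Silver 0.5543, Green 0.2224.
The surplus seats go to Gold, Blue, Red.

Red 3, Blue 6, Green 5, Gold 1, Silver 2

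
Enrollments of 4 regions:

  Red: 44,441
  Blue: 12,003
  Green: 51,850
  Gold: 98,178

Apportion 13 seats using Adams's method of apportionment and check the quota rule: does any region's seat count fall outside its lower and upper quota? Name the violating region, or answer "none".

none

Standard quotas: Red 2.798, Blue 0.756, Green 3.265, Gold 6.182.
Adams allocation: Red 3, Blue 1, Green 3, Gold 6.
Every allocation lies between the lower and upper quota.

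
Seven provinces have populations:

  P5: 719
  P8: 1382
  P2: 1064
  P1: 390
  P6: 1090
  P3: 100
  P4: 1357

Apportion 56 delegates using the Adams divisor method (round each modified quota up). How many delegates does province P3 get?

Standard divisor 6102/56 ≈ 108.964; standard quotas: P5 6.598, P8 12.683, P2 9.765, P1 3.579, P6 10.003, P3 0.918, P4 12.454.
Rounding up gives 7, 13, 10, 4, 11, 1, 13 = 59 seats, so the divisor must be adjusted.
With modified divisor 117: modified quotas P5 6.145, P8 11.812, P2 9.094, P1 3.333, P6 9.316, P3 0.855, P4 11.598.
Rounding up: P5 7, P8 12, P2 10, P1 4, P6 10, P3 1, P4 12 (total 56).
P3 receives 1.

1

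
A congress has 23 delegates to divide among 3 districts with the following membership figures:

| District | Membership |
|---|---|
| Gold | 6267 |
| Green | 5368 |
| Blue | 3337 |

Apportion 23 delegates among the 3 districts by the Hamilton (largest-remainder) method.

Total 14972; standard divisor 14972/23 ≈ 650.957.
Standard quotas: Gold 9.6274, Green 8.2463, Blue 5.1263.
Lower quotas: Gold 9, Green 8, Blue 5 (sum 22, leaving 1 seat).
Remainders in descending order: Gold 0.6274, Green 0.2463, Blue 0.1263.
The surplus seat goes to Gold.

Gold: 10, Green: 8, Blue: 5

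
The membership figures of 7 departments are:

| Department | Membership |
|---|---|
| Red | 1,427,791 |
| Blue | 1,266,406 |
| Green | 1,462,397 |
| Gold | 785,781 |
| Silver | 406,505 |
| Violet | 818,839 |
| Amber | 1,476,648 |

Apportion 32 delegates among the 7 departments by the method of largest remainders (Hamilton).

Standard divisor: 7644367 ÷ 32 ≈ 238886.469.
Standard quotas: Red 5.9769, Blue 5.3013, Green 6.1217, Gold 3.2893, Silver 1.7017, Violet 3.4277, Amber 6.1814.
Lower quotas: Red 5, Blue 5, Green 6, Gold 3, Silver 1, Violet 3, Amber 6 (sum 29, leaving 3 seats).
Remainders in descending order: Red 0.9769, Silver 0.7017, Violet 0.4277, Blue 0.3013, Gold 0.2893, Amber 0.1814, Green 0.1217.
The surplus seats go to Red, Silver, Violet.

Red 6, Blue 5, Green 6, Gold 3, Silver 2, Violet 4, Amber 6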